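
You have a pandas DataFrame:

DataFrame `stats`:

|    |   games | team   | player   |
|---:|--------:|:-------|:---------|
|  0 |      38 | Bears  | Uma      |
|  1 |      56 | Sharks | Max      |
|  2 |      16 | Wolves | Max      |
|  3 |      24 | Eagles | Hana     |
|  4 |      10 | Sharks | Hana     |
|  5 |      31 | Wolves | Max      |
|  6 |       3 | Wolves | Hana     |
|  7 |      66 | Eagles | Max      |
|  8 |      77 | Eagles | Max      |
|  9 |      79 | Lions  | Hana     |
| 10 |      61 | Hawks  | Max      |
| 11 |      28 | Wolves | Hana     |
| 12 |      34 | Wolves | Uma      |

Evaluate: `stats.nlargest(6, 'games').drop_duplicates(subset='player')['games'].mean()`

take 6 rows with largest games:
    games    team player
9      79   Lions   Hana
8      77  Eagles    Max
7      66  Eagles    Max
10     61   Hawks    Max
1      56  Sharks    Max
0      38   Bears    Uma
drop duplicate player (keep=first):
   games    team player
9     79   Lions   Hana
8     77  Eagles    Max
0     38   Bears    Uma
Then the mean of column 'games': 64.6666666667

64.6666666667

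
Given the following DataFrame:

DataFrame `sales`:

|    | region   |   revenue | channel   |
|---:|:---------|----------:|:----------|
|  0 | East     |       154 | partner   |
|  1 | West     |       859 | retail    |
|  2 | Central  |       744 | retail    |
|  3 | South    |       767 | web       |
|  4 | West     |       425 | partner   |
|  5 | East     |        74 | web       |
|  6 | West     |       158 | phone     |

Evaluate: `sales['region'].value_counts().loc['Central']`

value_counts of region:
region
West       3
East       2
Central    1
South      1
Name: count, dtype: int64
So loc['Central'] = 1.

1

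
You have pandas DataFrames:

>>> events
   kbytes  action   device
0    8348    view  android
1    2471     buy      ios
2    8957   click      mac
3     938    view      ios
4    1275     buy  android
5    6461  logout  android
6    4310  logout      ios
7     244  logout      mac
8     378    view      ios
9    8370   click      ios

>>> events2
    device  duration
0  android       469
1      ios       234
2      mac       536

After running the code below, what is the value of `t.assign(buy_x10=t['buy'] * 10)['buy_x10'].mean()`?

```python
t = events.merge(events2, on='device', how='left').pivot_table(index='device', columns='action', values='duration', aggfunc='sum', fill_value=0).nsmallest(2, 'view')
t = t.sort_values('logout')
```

1170.0

merge on 'device' (how='left') → 10 rows:
   kbytes  action   device  duration
0    8348    view  android       469
1    2471     buy      ios       234
2    8957   click      mac       536
3     938    view      ios       234
4    1275     buy  android       469
5    6461  logout  android       469
6    4310  logout      ios       234
7     244  logout      mac       536
8     378    view      ios       234
9    8370   click      ios       234
pivot: rows=device, cols=action, sum(duration):
action   buy  click  logout  view
device                           
android  469      0     469   469
ios      234    234     234   468
mac        0    536     536     0
take 2 rows with smallest view:
action  buy  click  logout  view
device                          
mac       0    536     536     0
ios     234    234     234   468
sort by logout:
action  buy  click  logout  view
device                          
ios     234    234     234   468
mac       0    536     536     0
add column buy_x10 = t['buy'] * 10:
action  buy  click  logout  view  buy_x10
device                                   
ios     234    234     234   468     2340
mac       0    536     536     0        0
The mean of column 'buy_x10' is 1170.0.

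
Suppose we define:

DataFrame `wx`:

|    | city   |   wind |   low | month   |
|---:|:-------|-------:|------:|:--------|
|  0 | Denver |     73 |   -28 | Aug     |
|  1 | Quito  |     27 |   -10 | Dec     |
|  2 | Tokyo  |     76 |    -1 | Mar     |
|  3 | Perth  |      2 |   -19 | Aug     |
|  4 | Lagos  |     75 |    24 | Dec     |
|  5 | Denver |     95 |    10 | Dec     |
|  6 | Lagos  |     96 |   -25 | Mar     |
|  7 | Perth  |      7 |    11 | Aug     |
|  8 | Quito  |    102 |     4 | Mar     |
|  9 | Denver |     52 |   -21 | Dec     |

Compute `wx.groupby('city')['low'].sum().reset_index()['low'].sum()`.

group by city, sum of low:
city
Denver   -39
Lagos     -1
Perth     -8
Quito     -6
Tokyo     -1
Name: low, dtype: int64
reset_index():
     city  low
0  Denver  -39
1   Lagos   -1
2   Perth   -8
3   Quito   -6
4   Tokyo   -1
Then the sum of column 'low': -55

-55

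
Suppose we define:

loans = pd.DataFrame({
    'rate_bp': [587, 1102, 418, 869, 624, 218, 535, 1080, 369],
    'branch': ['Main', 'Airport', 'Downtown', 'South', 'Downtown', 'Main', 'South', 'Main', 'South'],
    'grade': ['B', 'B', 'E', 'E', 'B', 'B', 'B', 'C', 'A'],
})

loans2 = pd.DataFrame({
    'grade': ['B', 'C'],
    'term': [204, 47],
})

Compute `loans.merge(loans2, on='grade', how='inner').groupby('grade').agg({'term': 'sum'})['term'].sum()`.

1067

merge on 'grade' (how='inner') → 6 rows:
   rate_bp    branch grade  term
0      587      Main     B   204
1     1102   Airport     B   204
2      624  Downtown     B   204
3      218      Main     B   204
4      535     South     B   204
5     1080      Main     C    47
group by grade, sum of term:
       term
grade      
B      1020
C        47
Reading off the sum of column 'term', we get 1067.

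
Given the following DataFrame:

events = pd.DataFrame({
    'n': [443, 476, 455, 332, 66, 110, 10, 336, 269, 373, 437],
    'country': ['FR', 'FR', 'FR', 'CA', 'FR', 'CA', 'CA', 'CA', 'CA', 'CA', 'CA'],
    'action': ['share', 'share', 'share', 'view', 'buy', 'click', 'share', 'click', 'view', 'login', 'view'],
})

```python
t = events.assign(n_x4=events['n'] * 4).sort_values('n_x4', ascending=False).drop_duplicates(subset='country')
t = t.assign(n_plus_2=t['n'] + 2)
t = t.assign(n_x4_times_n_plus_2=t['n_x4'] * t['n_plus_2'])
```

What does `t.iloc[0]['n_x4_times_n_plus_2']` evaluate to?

910112

add column n_x4 = events['n'] * 4:
      n country action  n_x4
0   443      FR  share  1772
1   476      FR  share  1904
2   455      FR  share  1820
3   332      CA   view  1328
4    66      FR    buy   264
5   110      CA  click   440
6    10      CA  share    40
7   336      CA  click  1344
8   269      CA   view  1076
9   373      CA  login  1492
10  437      CA   view  1748
sort by n_x4 descending:
      n country action  n_x4
1   476      FR  share  1904
2   455      FR  share  1820
0   443      FR  share  1772
10  437      CA   view  1748
9   373      CA  login  1492
7   336      CA  click  1344
3   332      CA   view  1328
8   269      CA   view  1076
5   110      CA  click   440
4    66      FR    buy   264
6    10      CA  share    40
drop duplicate country (keep=first):
      n country action  n_x4
1   476      FR  share  1904
10  437      CA   view  1748
add column n_plus_2 = t['n'] + 2:
      n country action  n_x4  n_plus_2
1   476      FR  share  1904       478
10  437      CA   view  1748       439
add column n_x4_times_n_plus_2 = t['n_x4'] * t['n_plus_2']:
      n country action  n_x4  n_plus_2  n_x4_times_n_plus_2
1   476      FR  share  1904       478               910112
10  437      CA   view  1748       439               767372
Reading off the value at position 0, column 'n_x4_times_n_plus_2', we get 910112.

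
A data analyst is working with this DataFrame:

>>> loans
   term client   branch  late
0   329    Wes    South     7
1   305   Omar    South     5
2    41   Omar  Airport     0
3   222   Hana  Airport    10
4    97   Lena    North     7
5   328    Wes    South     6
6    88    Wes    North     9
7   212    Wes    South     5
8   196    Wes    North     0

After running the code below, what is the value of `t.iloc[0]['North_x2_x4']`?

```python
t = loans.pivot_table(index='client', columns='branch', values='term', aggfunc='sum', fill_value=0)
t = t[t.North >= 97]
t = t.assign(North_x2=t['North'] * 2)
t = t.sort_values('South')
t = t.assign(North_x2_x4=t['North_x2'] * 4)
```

pivot: rows=client, cols=branch, sum(term):
branch  Airport  North  South
client                       
Hana        222      0      0
Lena          0     97      0
Omar         41      0    305
Wes           0    284    869
filter rows where North >= 97:
branch  Airport  North  South
client                       
Lena          0     97      0
Wes           0    284    869
add column North_x2 = t['North'] * 2:
branch  Airport  North  South  North_x2
client                                 
Lena          0     97      0       194
Wes           0    284    869       568
sort by South:
branch  Airport  North  South  North_x2
client                                 
Lena          0     97      0       194
Wes           0    284    869       568
add column North_x2_x4 = t['North_x2'] * 4:
branch  Airport  North  South  North_x2  North_x2_x4
client                                              
Lena          0     97      0       194          776
Wes           0    284    869       568         2272
Then the value at position 0, column 'North_x2_x4': 776

776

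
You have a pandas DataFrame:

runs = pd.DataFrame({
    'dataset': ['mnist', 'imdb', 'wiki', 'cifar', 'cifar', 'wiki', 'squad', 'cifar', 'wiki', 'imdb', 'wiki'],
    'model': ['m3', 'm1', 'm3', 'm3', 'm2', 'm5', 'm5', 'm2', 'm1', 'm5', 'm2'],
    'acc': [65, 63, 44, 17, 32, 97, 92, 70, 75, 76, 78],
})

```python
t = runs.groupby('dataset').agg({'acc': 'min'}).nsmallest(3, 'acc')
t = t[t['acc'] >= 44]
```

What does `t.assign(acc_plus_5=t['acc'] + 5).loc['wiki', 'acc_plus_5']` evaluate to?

group by dataset, min of acc:
         acc
dataset     
cifar     17
imdb      63
mnist     65
squad     92
wiki      44
take 3 rows with smallest acc:
         acc
dataset     
cifar     17
wiki      44
imdb      63
filter rows where acc >= 44:
         acc
dataset     
wiki      44
imdb      63
add column acc_plus_5 = t['acc'] + 5:
         acc  acc_plus_5
dataset                 
wiki      44          49
imdb      63          68
Taking the value at row 'wiki', column 'acc_plus_5' gives 49.

49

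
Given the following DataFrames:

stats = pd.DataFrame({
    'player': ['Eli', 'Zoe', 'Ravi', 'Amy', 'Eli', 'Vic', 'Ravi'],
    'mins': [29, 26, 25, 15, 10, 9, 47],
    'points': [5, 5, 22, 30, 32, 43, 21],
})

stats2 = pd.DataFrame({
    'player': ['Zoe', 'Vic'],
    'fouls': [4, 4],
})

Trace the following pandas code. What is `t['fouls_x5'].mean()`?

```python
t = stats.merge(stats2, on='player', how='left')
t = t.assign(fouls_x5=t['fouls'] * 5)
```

20.0

merge on 'player' (how='left') → 7 rows:
  player  mins  points  fouls
0    Eli    29       5    NaN
1    Zoe    26       5    4.0
2   Ravi    25      22    NaN
3    Amy    15      30    NaN
4    Eli    10      32    NaN
5    Vic     9      43    4.0
6   Ravi    47      21    NaN
add column fouls_x5 = t['fouls'] * 5:
  player  mins  points  fouls  fouls_x5
0    Eli    29       5    NaN       NaN
1    Zoe    26       5    4.0      20.0
2   Ravi    25      22    NaN       NaN
3    Amy    15      30    NaN       NaN
4    Eli    10      32    NaN       NaN
5    Vic     9      43    4.0      20.0
6   Ravi    47      21    NaN       NaN
So mean() = 20.0.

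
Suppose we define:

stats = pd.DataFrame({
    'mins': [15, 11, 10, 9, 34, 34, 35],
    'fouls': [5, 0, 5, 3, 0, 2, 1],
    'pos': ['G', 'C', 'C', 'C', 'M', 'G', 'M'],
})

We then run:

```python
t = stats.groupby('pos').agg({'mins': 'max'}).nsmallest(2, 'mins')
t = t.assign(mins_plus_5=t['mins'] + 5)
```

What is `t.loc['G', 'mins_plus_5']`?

39

group by pos, max of mins:
     mins
pos      
C      11
G      34
M      35
take 2 rows with smallest mins:
     mins
pos      
C      11
G      34
add column mins_plus_5 = t['mins'] + 5:
     mins  mins_plus_5
pos                   
C      11           16
G      34           39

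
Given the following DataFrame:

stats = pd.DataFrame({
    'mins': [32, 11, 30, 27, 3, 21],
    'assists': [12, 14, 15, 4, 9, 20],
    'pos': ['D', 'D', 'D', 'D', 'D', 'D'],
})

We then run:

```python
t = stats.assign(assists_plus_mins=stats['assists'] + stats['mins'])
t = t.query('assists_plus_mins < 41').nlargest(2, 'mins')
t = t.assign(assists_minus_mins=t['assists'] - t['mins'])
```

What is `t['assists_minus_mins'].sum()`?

-20

add column assists_plus_mins = stats['assists'] + stats['mins']:
   mins  assists pos  assists_plus_mins
0    32       12   D                 44
1    11       14   D                 25
2    30       15   D                 45
3    27        4   D                 31
4     3        9   D                 12
5    21       20   D                 41
filter rows where assists_plus_mins < 41:
   mins  assists pos  assists_plus_mins
1    11       14   D                 25
3    27        4   D                 31
4     3        9   D                 12
take 2 rows with largest mins:
   mins  assists pos  assists_plus_mins
3    27        4   D                 31
1    11       14   D                 25
add column assists_minus_mins = t['assists'] - t['mins']:
   mins  assists pos  assists_plus_mins  assists_minus_mins
3    27        4   D                 31                 -23
1    11       14   D                 25                   3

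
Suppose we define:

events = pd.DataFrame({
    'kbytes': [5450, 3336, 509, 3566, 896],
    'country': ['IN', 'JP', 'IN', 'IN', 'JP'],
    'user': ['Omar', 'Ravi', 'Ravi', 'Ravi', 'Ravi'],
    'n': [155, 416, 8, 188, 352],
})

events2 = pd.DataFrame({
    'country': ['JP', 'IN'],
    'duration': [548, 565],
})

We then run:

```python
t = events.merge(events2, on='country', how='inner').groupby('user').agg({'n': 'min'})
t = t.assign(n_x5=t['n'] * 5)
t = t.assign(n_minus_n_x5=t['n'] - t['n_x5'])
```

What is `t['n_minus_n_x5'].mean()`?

-326.0

merge on 'country' (how='inner') → 5 rows:
   kbytes country  user    n  duration
0    5450      IN  Omar  155       565
1    3336      JP  Ravi  416       548
2     509      IN  Ravi    8       565
3    3566      IN  Ravi  188       565
4     896      JP  Ravi  352       548
group by user, min of n:
        n
user     
Omar  155
Ravi    8
add column n_x5 = t['n'] * 5:
        n  n_x5
user           
Omar  155   775
Ravi    8    40
add column n_minus_n_x5 = t['n'] - t['n_x5']:
        n  n_x5  n_minus_n_x5
user                         
Omar  155   775          -620
Ravi    8    40           -32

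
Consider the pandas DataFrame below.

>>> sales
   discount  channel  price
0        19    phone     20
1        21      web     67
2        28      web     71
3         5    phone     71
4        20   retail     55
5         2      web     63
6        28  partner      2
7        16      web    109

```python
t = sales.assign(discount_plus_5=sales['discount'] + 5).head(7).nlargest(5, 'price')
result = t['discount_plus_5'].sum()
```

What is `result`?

101

add column discount_plus_5 = sales['discount'] + 5:
   discount  channel  price  discount_plus_5
0        19    phone     20               24
1        21      web     67               26
2        28      web     71               33
3         5    phone     71               10
4        20   retail     55               25
5         2      web     63                7
6        28  partner      2               33
7        16      web    109               21
take first 7 rows:
   discount  channel  price  discount_plus_5
0        19    phone     20               24
1        21      web     67               26
2        28      web     71               33
3         5    phone     71               10
4        20   retail     55               25
5         2      web     63                7
6        28  partner      2               33
take 5 rows with largest price:
   discount channel  price  discount_plus_5
2        28     web     71               33
3         5   phone     71               10
1        21     web     67               26
5         2     web     63                7
4        20  retail     55               25
Taking the sum of column 'discount_plus_5' gives 101.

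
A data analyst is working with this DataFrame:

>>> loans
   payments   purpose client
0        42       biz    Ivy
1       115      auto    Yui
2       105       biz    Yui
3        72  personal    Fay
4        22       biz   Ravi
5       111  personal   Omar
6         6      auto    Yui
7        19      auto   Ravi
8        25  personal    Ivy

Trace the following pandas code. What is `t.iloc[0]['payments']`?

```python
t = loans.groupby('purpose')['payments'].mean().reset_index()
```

group by purpose, mean of payments:
purpose
auto        46.666667
biz         56.333333
personal    69.333333
Name: payments, dtype: float64
reset_index():
    purpose   payments
0      auto  46.666667
1       biz  56.333333
2  personal  69.333333
value at position 0, column 'payments' → 46.6666666667

46.6666666667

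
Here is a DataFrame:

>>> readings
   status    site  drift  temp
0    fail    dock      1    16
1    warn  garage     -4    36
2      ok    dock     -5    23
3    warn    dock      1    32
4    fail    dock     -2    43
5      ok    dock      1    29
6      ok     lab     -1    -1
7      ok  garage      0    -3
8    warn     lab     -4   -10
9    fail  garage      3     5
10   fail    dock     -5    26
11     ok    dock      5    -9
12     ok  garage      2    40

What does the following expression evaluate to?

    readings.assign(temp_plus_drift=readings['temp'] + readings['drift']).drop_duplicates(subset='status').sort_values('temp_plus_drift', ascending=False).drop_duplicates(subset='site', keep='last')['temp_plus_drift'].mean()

24.5

add column temp_plus_drift = readings['temp'] + readings['drift']:
   status    site  drift  temp  temp_plus_drift
0    fail    dock      1    16               17
1    warn  garage     -4    36               32
2      ok    dock     -5    23               18
3    warn    dock      1    32               33
4    fail    dock     -2    43               41
5      ok    dock      1    29               30
6      ok     lab     -1    -1               -2
7      ok  garage      0    -3               -3
8    warn     lab     -4   -10              -14
9    fail  garage      3     5                8
10   fail    dock     -5    26               21
11     ok    dock      5    -9               -4
12     ok  garage      2    40               42
drop duplicate status (keep=first):
  status    site  drift  temp  temp_plus_drift
0   fail    dock      1    16               17
1   warn  garage     -4    36               32
2     ok    dock     -5    23               18
sort by temp_plus_drift descending:
  status    site  drift  temp  temp_plus_drift
1   warn  garage     -4    36               32
2     ok    dock     -5    23               18
0   fail    dock      1    16               17
drop duplicate site (keep=last):
  status    site  drift  temp  temp_plus_drift
1   warn  garage     -4    36               32
0   fail    dock      1    16               17
So mean() = 24.5.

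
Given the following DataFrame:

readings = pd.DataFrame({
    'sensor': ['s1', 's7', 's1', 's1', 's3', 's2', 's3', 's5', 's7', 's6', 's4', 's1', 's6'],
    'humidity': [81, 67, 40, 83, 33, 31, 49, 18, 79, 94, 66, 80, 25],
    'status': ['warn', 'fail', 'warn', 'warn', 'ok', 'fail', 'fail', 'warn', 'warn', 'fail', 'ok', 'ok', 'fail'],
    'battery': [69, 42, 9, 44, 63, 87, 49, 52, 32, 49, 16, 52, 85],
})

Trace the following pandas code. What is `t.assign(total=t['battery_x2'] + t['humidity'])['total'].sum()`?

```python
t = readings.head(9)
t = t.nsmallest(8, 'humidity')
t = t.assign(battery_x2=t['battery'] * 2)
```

1204

take first 9 rows:
  sensor  humidity status  battery
0     s1        81   warn       69
1     s7        67   fail       42
2     s1        40   warn        9
3     s1        83   warn       44
4     s3        33     ok       63
5     s2        31   fail       87
6     s3        49   fail       49
7     s5        18   warn       52
8     s7        79   warn       32
take 8 rows with smallest humidity:
  sensor  humidity status  battery
7     s5        18   warn       52
5     s2        31   fail       87
4     s3        33     ok       63
2     s1        40   warn        9
6     s3        49   fail       49
1     s7        67   fail       42
8     s7        79   warn       32
0     s1        81   warn       69
add column battery_x2 = t['battery'] * 2:
  sensor  humidity status  battery  battery_x2
7     s5        18   warn       52         104
5     s2        31   fail       87         174
4     s3        33     ok       63         126
2     s1        40   warn        9          18
6     s3        49   fail       49          98
1     s7        67   fail       42          84
8     s7        79   warn       32          64
0     s1        81   warn       69         138
add column total = t['battery_x2'] + t['humidity']:
  sensor  humidity status  battery  battery_x2  total
7     s5        18   warn       52         104    122
5     s2        31   fail       87         174    205
4     s3        33     ok       63         126    159
2     s1        40   warn        9          18     58
6     s3        49   fail       49          98    147
1     s7        67   fail       42          84    151
8     s7        79   warn       32          64    143
0     s1        81   warn       69         138    219
So sum() = 1204.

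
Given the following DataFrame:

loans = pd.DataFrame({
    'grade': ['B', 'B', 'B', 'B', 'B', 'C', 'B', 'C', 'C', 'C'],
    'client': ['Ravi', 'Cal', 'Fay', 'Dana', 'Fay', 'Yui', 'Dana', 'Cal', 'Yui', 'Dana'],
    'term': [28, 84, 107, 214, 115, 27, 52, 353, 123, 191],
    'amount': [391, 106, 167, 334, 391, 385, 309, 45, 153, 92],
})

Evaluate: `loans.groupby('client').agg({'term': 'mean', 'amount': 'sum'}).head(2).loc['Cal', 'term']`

218.5

group by client: mean(term), sum(amount):
              term  amount
client                    
Cal     218.500000     151
Dana    152.333333     735
Fay     111.000000     558
Ravi     28.000000     391
Yui      75.000000     538
take first 2 rows:
              term  amount
client                    
Cal     218.500000     151
Dana    152.333333     735
Reading off the value at row 'Cal', column 'term', we get 218.5.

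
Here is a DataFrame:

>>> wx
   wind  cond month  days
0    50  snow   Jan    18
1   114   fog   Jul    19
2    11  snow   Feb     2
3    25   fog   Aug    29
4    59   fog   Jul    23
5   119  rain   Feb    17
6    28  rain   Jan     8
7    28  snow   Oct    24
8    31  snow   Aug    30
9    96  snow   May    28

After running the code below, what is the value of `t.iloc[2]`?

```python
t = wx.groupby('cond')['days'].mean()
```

group by cond, mean of days:
cond
fog     23.666667
rain    12.500000
snow    20.400000
Name: days, dtype: float64
The value at position 2 is 20.4.

20.4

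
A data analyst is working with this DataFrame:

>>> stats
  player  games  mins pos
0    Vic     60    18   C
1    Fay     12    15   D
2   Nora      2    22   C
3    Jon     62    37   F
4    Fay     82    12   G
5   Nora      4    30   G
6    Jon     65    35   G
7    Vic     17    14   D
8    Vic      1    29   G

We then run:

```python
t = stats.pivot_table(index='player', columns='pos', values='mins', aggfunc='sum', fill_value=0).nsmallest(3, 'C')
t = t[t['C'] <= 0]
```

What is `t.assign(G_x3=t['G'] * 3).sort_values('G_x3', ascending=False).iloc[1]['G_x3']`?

pivot: rows=player, cols=pos, sum(mins):
pos      C   D   F   G
player                
Fay      0  15   0  12
Jon      0   0  37  35
Nora    22   0   0  30
Vic     18  14   0  29
take 3 rows with smallest C:
pos      C   D   F   G
player                
Fay      0  15   0  12
Jon      0   0  37  35
Vic     18  14   0  29
filter rows where C <= 0:
pos     C   D   F   G
player               
Fay     0  15   0  12
Jon     0   0  37  35
add column G_x3 = t['G'] * 3:
pos     C   D   F   G  G_x3
player                     
Fay     0  15   0  12    36
Jon     0   0  37  35   105
sort by G_x3 descending:
pos     C   D   F   G  G_x3
player                     
Jon     0   0  37  35   105
Fay     0  15   0  12    36

36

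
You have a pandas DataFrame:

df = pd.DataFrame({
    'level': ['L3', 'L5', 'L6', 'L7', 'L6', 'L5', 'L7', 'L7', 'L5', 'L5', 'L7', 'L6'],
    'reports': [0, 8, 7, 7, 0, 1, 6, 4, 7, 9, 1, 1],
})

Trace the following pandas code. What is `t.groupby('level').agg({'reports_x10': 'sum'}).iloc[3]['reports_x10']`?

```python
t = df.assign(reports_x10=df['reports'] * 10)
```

180

add column reports_x10 = df['reports'] * 10:
   level  reports  reports_x10
0     L3        0            0
1     L5        8           80
2     L6        7           70
3     L7        7           70
4     L6        0            0
5     L5        1           10
6     L7        6           60
7     L7        4           40
8     L5        7           70
9     L5        9           90
10    L7        1           10
11    L6        1           10
group by level, sum of reports_x10:
       reports_x10
level             
L3               0
L5             250
L6              80
L7             180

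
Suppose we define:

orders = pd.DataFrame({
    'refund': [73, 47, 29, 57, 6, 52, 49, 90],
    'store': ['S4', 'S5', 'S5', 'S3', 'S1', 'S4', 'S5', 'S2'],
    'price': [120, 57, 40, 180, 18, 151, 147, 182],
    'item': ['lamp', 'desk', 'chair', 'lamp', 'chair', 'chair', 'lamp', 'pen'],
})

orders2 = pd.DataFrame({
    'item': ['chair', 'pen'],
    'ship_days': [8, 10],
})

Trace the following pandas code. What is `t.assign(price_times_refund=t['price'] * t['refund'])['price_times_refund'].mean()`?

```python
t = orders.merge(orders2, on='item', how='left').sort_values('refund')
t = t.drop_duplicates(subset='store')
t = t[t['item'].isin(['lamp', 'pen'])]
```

13320.0

merge on 'item' (how='left') → 8 rows:
   refund store  price   item  ship_days
0      73    S4    120   lamp        NaN
1      47    S5     57   desk        NaN
2      29    S5     40  chair        8.0
3      57    S3    180   lamp        NaN
4       6    S1     18  chair        8.0
5      52    S4    151  chair        8.0
6      49    S5    147   lamp        NaN
7      90    S2    182    pen       10.0
sort by refund:
   refund store  price   item  ship_days
4       6    S1     18  chair        8.0
2      29    S5     40  chair        8.0
1      47    S5     57   desk        NaN
6      49    S5    147   lamp        NaN
5      52    S4    151  chair        8.0
3      57    S3    180   lamp        NaN
0      73    S4    120   lamp        NaN
7      90    S2    182    pen       10.0
drop duplicate store (keep=first):
   refund store  price   item  ship_days
4       6    S1     18  chair        8.0
2      29    S5     40  chair        8.0
5      52    S4    151  chair        8.0
3      57    S3    180   lamp        NaN
7      90    S2    182    pen       10.0
filter rows where item in ['lamp', 'pen']:
   refund store  price  item  ship_days
3      57    S3    180  lamp        NaN
7      90    S2    182   pen       10.0
add column price_times_refund = t['price'] * t['refund']:
   refund store  price  item  ship_days  price_times_refund
3      57    S3    180  lamp        NaN               10260
7      90    S2    182   pen       10.0               16380
Then the mean of column 'price_times_refund': 13320.0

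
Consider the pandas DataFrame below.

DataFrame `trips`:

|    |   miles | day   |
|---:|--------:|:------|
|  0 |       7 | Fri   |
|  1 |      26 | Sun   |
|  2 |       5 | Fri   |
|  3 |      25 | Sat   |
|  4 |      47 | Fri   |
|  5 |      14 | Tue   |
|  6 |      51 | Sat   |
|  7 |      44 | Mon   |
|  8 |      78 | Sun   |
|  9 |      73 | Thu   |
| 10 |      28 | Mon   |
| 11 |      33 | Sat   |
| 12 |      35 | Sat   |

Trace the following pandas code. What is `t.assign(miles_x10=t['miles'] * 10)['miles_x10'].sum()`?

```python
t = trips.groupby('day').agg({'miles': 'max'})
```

3070

group by day, max of miles:
     miles
day       
Fri     47
Mon     44
Sat     51
Sun     78
Thu     73
Tue     14
add column miles_x10 = t['miles'] * 10:
     miles  miles_x10
day                  
Fri     47        470
Mon     44        440
Sat     51        510
Sun     78        780
Thu     73        730
Tue     14        140
Then the sum of column 'miles_x10': 3070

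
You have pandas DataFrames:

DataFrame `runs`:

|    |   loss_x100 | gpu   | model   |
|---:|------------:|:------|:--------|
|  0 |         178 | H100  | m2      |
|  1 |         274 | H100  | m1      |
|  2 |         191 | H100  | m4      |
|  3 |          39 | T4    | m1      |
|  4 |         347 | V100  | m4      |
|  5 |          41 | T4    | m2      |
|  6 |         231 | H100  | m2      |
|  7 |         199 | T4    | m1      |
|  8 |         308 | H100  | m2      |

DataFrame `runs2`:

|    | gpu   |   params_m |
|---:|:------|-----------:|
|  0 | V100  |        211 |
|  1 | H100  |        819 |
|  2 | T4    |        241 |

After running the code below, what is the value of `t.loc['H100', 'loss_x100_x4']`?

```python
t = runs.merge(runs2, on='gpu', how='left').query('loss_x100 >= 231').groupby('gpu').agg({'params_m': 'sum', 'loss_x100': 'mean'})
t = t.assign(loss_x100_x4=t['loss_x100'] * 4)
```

merge on 'gpu' (how='left') → 9 rows:
   loss_x100   gpu model  params_m
0        178  H100    m2       819
1        274  H100    m1       819
2        191  H100    m4       819
3         39    T4    m1       241
4        347  V100    m4       211
5         41    T4    m2       241
6        231  H100    m2       819
7        199    T4    m1       241
8        308  H100    m2       819
filter rows where loss_x100 >= 231:
   loss_x100   gpu model  params_m
1        274  H100    m1       819
4        347  V100    m4       211
6        231  H100    m2       819
8        308  H100    m2       819
group by gpu: sum(params_m), mean(loss_x100):
      params_m  loss_x100
gpu                      
H100      2457      271.0
V100       211      347.0
add column loss_x100_x4 = t['loss_x100'] * 4:
      params_m  loss_x100  loss_x100_x4
gpu                                    
H100      2457      271.0        1084.0
V100       211      347.0        1388.0
Reading off the value at row 'H100', column 'loss_x100_x4', we get 1084.0.

1084.0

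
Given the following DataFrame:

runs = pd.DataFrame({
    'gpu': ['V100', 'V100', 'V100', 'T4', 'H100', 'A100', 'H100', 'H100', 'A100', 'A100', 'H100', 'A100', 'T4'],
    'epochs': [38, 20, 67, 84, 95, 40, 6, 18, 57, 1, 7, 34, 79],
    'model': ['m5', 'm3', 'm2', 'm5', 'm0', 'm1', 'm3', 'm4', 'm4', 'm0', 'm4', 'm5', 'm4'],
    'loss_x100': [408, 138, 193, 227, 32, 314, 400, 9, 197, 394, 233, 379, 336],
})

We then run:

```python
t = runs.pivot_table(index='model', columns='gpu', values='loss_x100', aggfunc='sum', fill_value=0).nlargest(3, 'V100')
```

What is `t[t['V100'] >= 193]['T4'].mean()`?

pivot: rows=model, cols=gpu, sum(loss_x100):
gpu    A100  H100   T4  V100
model                       
m0      394    32    0     0
m1      314     0    0     0
m2        0     0    0   193
m3        0   400    0   138
m4      197   242  336     0
m5      379     0  227   408
take 3 rows with largest V100:
gpu    A100  H100   T4  V100
model                       
m5      379     0  227   408
m2        0     0    0   193
m3        0   400    0   138
filter rows where V100 >= 193:
gpu    A100  H100   T4  V100
model                       
m5      379     0  227   408
m2        0     0    0   193
Taking the mean of column 'T4' gives 113.5.

113.5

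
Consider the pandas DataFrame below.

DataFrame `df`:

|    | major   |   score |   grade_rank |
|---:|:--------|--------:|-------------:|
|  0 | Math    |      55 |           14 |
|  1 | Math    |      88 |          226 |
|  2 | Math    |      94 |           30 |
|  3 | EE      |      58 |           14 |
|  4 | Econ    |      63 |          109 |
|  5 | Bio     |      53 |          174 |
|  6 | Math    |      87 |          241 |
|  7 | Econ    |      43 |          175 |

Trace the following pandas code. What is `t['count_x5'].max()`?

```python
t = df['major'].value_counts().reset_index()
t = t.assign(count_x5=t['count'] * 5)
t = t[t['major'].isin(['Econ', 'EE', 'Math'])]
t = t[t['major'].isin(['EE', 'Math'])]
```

20

value_counts of major:
major
Math    4
Econ    2
EE      1
Bio     1
Name: count, dtype: int64
reset_index():
  major  count
0  Math      4
1  Econ      2
2    EE      1
3   Bio      1
add column count_x5 = t['count'] * 5:
  major  count  count_x5
0  Math      4        20
1  Econ      2        10
2    EE      1         5
3   Bio      1         5
filter rows where major in ['Econ', 'EE', 'Math']:
  major  count  count_x5
0  Math      4        20
1  Econ      2        10
2    EE      1         5
filter rows where major in ['EE', 'Math']:
  major  count  count_x5
0  Math      4        20
2    EE      1         5
Taking the max of column 'count_x5' gives 20.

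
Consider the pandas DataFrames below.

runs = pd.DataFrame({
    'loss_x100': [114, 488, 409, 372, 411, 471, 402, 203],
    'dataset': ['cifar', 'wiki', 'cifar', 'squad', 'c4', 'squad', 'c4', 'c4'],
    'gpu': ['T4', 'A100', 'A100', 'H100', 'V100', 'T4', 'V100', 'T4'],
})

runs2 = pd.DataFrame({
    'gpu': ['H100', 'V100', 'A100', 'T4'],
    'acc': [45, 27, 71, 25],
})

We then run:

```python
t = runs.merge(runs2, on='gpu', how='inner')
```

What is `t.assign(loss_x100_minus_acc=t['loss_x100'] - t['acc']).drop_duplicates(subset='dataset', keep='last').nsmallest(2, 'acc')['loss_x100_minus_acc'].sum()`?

624

merge on 'gpu' (how='inner') → 8 rows:
   loss_x100 dataset   gpu  acc
0        114   cifar    T4   25
1        488    wiki  A100   71
2        409   cifar  A100   71
3        372   squad  H100   45
4        411      c4  V100   27
5        471   squad    T4   25
6        402      c4  V100   27
7        203      c4    T4   25
add column loss_x100_minus_acc = t['loss_x100'] - t['acc']:
   loss_x100 dataset   gpu  acc  loss_x100_minus_acc
0        114   cifar    T4   25                   89
1        488    wiki  A100   71                  417
2        409   cifar  A100   71                  338
3        372   squad  H100   45                  327
4        411      c4  V100   27                  384
5        471   squad    T4   25                  446
6        402      c4  V100   27                  375
7        203      c4    T4   25                  178
drop duplicate dataset (keep=last):
   loss_x100 dataset   gpu  acc  loss_x100_minus_acc
1        488    wiki  A100   71                  417
2        409   cifar  A100   71                  338
5        471   squad    T4   25                  446
7        203      c4    T4   25                  178
take 2 rows with smallest acc:
   loss_x100 dataset gpu  acc  loss_x100_minus_acc
5        471   squad  T4   25                  446
7        203      c4  T4   25                  178
Finally, sum of column 'loss_x100_minus_acc' = 624.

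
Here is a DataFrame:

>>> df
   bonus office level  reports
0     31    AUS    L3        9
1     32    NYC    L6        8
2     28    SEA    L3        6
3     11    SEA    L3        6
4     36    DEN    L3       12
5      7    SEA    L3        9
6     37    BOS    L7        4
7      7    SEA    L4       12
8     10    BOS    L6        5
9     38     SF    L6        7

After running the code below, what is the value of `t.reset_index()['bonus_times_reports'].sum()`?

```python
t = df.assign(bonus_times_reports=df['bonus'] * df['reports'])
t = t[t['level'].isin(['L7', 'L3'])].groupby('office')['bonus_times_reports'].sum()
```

1156

add column bonus_times_reports = df['bonus'] * df['reports']:
   bonus office level  reports  bonus_times_reports
0     31    AUS    L3        9                  279
1     32    NYC    L6        8                  256
2     28    SEA    L3        6                  168
3     11    SEA    L3        6                   66
4     36    DEN    L3       12                  432
5      7    SEA    L3        9                   63
6     37    BOS    L7        4                  148
7      7    SEA    L4       12                   84
8     10    BOS    L6        5                   50
9     38     SF    L6        7                  266
filter rows where level in ['L7', 'L3']:
   bonus office level  reports  bonus_times_reports
0     31    AUS    L3        9                  279
2     28    SEA    L3        6                  168
3     11    SEA    L3        6                   66
4     36    DEN    L3       12                  432
5      7    SEA    L3        9                   63
6     37    BOS    L7        4                  148
group by office, sum of bonus_times_reports:
office
AUS    279
BOS    148
DEN    432
SEA    297
Name: bonus_times_reports, dtype: int64
reset_index():
  office  bonus_times_reports
0    AUS                  279
1    BOS                  148
2    DEN                  432
3    SEA                  297
Hence 1156.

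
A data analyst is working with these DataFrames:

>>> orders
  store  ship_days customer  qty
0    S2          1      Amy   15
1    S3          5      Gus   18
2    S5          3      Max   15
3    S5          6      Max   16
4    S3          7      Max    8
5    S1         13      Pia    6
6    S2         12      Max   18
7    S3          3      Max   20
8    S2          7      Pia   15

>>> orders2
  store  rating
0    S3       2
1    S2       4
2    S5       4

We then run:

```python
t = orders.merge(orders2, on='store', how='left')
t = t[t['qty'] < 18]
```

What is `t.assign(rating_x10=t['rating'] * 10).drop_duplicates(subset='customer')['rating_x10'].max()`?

merge on 'store' (how='left') → 9 rows:
  store  ship_days customer  qty  rating
0    S2          1      Amy   15     4.0
1    S3          5      Gus   18     2.0
2    S5          3      Max   15     4.0
3    S5          6      Max   16     4.0
4    S3          7      Max    8     2.0
5    S1         13      Pia    6     NaN
6    S2         12      Max   18     4.0
7    S3          3      Max   20     2.0
8    S2          7      Pia   15     4.0
filter rows where qty < 18:
  store  ship_days customer  qty  rating
0    S2          1      Amy   15     4.0
2    S5          3      Max   15     4.0
3    S5          6      Max   16     4.0
4    S3          7      Max    8     2.0
5    S1         13      Pia    6     NaN
8    S2          7      Pia   15     4.0
add column rating_x10 = t['rating'] * 10:
  store  ship_days customer  qty  rating  rating_x10
0    S2          1      Amy   15     4.0        40.0
2    S5          3      Max   15     4.0        40.0
3    S5          6      Max   16     4.0        40.0
4    S3          7      Max    8     2.0        20.0
5    S1         13      Pia    6     NaN         NaN
8    S2          7      Pia   15     4.0        40.0
drop duplicate customer (keep=first):
  store  ship_days customer  qty  rating  rating_x10
0    S2          1      Amy   15     4.0        40.0
2    S5          3      Max   15     4.0        40.0
5    S1         13      Pia    6     NaN         NaN

40.0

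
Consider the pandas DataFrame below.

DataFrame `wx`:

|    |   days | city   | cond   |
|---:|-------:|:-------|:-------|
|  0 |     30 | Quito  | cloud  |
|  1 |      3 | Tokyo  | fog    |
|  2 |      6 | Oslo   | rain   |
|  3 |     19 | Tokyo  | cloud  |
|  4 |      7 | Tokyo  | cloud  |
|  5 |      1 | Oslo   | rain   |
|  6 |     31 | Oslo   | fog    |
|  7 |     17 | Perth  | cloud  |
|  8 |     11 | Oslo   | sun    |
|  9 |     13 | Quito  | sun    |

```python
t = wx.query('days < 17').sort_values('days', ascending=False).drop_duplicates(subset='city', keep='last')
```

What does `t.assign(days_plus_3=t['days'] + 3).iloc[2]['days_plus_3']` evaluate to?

filter rows where days < 17:
   days   city   cond
1     3  Tokyo    fog
2     6   Oslo   rain
4     7  Tokyo  cloud
5     1   Oslo   rain
8    11   Oslo    sun
9    13  Quito    sun
sort by days descending:
   days   city   cond
9    13  Quito    sun
8    11   Oslo    sun
4     7  Tokyo  cloud
2     6   Oslo   rain
1     3  Tokyo    fog
5     1   Oslo   rain
drop duplicate city (keep=last):
   days   city  cond
9    13  Quito   sun
1     3  Tokyo   fog
5     1   Oslo  rain
add column days_plus_3 = t['days'] + 3:
   days   city  cond  days_plus_3
9    13  Quito   sun           16
1     3  Tokyo   fog            6
5     1   Oslo  rain            4
Reading off the value at position 2, column 'days_plus_3', we get 4.

4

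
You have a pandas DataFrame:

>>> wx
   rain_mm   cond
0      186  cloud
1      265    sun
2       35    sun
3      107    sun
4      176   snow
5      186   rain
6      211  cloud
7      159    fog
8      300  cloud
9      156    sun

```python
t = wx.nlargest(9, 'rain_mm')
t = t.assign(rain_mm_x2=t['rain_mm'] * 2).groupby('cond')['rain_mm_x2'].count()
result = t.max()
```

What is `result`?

3

take 9 rows with largest rain_mm:
   rain_mm   cond
8      300  cloud
1      265    sun
6      211  cloud
0      186  cloud
5      186   rain
4      176   snow
7      159    fog
9      156    sun
3      107    sun
add column rain_mm_x2 = t['rain_mm'] * 2:
   rain_mm   cond  rain_mm_x2
8      300  cloud         600
1      265    sun         530
6      211  cloud         422
0      186  cloud         372
5      186   rain         372
4      176   snow         352
7      159    fog         318
9      156    sun         312
3      107    sun         214
group by cond, count of rain_mm_x2:
cond
cloud    3
fog      1
rain     1
snow     1
sun      3
Name: rain_mm_x2, dtype: int64
Taking the max of the resulting series gives 3.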